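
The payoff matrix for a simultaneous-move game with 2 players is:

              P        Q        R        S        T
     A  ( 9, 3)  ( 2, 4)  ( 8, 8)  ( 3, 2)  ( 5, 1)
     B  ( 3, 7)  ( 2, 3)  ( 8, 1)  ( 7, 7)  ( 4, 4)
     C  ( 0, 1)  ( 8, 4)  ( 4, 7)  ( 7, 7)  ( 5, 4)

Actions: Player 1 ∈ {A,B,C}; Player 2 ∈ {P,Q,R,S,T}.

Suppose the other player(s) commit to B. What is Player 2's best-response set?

argmax u_2 = {P,S}

u_2(P vs B) = 7
u_2(Q vs B) = 3
u_2(R vs B) = 1
u_2(S vs B) = 7
u_2(T vs B) = 4
max payoff 7 at {P,S}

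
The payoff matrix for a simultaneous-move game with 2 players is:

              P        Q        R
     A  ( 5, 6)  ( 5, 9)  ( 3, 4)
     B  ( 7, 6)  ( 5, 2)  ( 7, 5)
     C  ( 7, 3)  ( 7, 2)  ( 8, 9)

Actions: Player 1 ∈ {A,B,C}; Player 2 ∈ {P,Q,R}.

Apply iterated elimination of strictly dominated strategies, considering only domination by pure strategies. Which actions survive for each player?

IESDS → P1:{B,C} P2:{P,R}

P1 drop A (C beats it: P:7>5 Q:7>5 R:8>3)
P2 drop Q (P beats it: B:6>2 C:3>2)
P1→{B,C} P2→{P,R}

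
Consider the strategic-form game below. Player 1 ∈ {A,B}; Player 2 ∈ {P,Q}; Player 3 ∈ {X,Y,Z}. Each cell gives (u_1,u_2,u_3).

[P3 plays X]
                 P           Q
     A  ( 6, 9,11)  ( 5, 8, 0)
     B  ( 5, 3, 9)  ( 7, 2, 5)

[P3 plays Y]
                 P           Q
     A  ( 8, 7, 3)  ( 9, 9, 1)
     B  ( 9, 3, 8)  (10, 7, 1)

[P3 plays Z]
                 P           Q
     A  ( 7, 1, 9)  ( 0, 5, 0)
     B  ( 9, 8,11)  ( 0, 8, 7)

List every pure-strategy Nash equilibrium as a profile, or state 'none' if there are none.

(A,P,X): NE
(A,P,Y): not NE [P1→B gives 9>8; P2→Q gives 9>7; P3→X gives 11>3]
(A,P,Z): not NE [P1→B gives 9>7; P2→Q gives 5>1; P3→X gives 11>9]
(A,Q,X): not NE [P1→B gives 7>5; P2→P gives 9>8; P3→Y gives 1>0]
(A,Q,Y): not NE [P1→B gives 10>9]
(A,Q,Z): not NE [P3→Y gives 1>0]
(B,P,X): not NE [P1→A gives 6>5; P3→Z gives 11>9]
(B,P,Y): not NE [P2→Q gives 7>3; P3→Z gives 11>8]
(B,P,Z): NE
(B,Q,X): not NE [P2→P gives 3>2; P3→Z gives 7>5]
(B,Q,Y): not NE [P3→Z gives 7>1]
(B,Q,Z): NE

NE set: (A,P,X), (B,P,Z), (B,Q,Z)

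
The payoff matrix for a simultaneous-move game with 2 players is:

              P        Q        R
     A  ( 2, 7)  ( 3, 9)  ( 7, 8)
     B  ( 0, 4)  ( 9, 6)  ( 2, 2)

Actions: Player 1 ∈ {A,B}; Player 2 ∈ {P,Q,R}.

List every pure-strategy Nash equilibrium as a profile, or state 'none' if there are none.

(A,P): not NE [P2→Q gives 9>7]
(A,Q): not NE [P1→B gives 9>3]
(A,R): not NE [P2→Q gives 9>8]
(B,P): not NE [P1→A gives 2>0; P2→Q gives 6>4]
(B,Q): NE
(B,R): not NE [P1→A gives 7>2; P2→Q gives 6>2]

NE set: (B,Q)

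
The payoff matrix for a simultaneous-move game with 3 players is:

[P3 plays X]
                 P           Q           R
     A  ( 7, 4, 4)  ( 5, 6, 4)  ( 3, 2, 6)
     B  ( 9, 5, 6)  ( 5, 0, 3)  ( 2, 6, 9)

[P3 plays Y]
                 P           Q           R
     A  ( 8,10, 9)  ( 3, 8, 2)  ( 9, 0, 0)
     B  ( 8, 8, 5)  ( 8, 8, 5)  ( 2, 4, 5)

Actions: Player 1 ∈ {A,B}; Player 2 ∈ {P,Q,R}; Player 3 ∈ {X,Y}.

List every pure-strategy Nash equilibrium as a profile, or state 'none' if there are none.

PSNE = {(A,P,Y), (A,Q,X), (B,Q,Y)}

(A,P,X): not NE [P1→B gives 9>7; P2→Q gives 6>4; P3→Y gives 9>4]
(A,P,Y): NE
(A,Q,X): NE
(A,Q,Y): not NE [P1→B gives 8>3; P2→P gives 10>8; P3→X gives 4>2]
(A,R,X): not NE [P2→Q gives 6>2]
(A,R,Y): not NE [P2→P gives 10>0; P3→X gives 6>0]
(B,P,X): not NE [P2→R gives 6>5]
(B,P,Y): not NE [P3→X gives 6>5]
(B,Q,X): not NE [P2→R gives 6>0; P3→Y gives 5>3]
(B,Q,Y): NE
(B,R,X): not NE [P1→A gives 3>2]
(B,R,Y): not NE [P1→A gives 9>2; P2→Q gives 8>4; P3→X gives 9>5]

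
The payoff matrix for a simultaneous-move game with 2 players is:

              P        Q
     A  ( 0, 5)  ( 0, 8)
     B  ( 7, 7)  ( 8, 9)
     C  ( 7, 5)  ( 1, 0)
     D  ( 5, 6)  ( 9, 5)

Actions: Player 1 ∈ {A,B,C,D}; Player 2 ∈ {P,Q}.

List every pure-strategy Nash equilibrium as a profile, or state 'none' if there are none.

Nash profiles: (C,P)

(A,P): not NE [P1→C gives 7>0; P2→Q gives 8>5]
(A,Q): not NE [P1→D gives 9>0]
(B,P): not NE [P2→Q gives 9>7]
(B,Q): not NE [P1→D gives 9>8]
(C,P): NE
(C,Q): not NE [P1→D gives 9>1; P2→P gives 5>0]
(D,P): not NE [P1→C gives 7>5]
(D,Q): not NE [P2→P gives 6>5]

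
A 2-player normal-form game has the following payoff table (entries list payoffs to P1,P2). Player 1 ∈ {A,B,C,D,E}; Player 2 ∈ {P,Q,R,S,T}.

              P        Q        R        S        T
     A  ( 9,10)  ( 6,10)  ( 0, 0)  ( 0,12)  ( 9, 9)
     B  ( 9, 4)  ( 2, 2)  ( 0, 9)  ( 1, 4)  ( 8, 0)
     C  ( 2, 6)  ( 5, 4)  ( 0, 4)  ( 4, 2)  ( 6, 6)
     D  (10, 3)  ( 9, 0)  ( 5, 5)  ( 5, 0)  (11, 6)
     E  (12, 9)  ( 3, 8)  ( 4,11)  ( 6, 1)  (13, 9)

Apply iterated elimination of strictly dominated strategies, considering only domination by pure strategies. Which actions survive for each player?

P1 drop A (D beats it: P:10>9 Q:9>6 R:5>0 S:5>0 T:11>9)
P1 drop B (D beats it: P:10>9 Q:9>2 R:5>0 S:5>1 T:11>8)
P1 drop C (D beats it: P:10>2 Q:9>5 R:5>0 S:5>4 T:11>6)
P2 drop P (R beats it: D:5>3 E:11>9)
P2 drop Q (R beats it: D:5>0 E:11>8)
P2 drop S (R beats it: D:5>0 E:11>1)
P1→{D,E} P2→{R,T}

Remaining: P1:{D,E} P2:{R,T}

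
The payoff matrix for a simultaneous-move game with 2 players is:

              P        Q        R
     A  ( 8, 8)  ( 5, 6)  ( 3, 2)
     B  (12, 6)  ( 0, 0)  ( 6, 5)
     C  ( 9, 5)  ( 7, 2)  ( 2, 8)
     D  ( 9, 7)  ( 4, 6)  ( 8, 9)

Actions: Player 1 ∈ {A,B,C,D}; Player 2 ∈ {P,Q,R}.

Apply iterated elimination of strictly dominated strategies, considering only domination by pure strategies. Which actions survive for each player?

P2 drop Q (P beats it: A:8>6 B:6>0 C:5>2 D:7>6)
P1 drop A (B beats it: P:12>8 R:6>3)
P1 drop C (B beats it: P:12>9 R:6>2)
P1→{B,D} P2→{P,R}

Survivors P1:{B,D} P2:{P,R}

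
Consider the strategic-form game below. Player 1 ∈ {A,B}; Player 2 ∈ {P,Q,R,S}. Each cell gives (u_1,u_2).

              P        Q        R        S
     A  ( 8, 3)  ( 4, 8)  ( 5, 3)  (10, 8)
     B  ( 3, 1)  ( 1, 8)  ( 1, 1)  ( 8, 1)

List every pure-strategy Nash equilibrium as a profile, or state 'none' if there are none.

(A,P): not NE [P2→S gives 8>3]
(A,Q): NE
(A,R): not NE [P2→S gives 8>3]
(A,S): NE
(B,P): not NE [P1→A gives 8>3; P2→Q gives 8>1]
(B,Q): not NE [P1→A gives 4>1]
(B,R): not NE [P1→A gives 5>1; P2→Q gives 8>1]
(B,S): not NE [P1→A gives 10>8; P2→Q gives 8>1]

NE set: (A,Q), (A,S)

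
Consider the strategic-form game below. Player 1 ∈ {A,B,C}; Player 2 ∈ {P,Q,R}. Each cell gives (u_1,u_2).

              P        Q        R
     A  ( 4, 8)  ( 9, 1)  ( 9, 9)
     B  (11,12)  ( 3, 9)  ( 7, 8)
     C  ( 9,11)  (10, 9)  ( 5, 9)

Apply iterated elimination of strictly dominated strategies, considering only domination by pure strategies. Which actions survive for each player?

IESDS → P1:{A,B} P2:{P,R}

P2 drop Q (P beats it: A:8>1 B:12>9 C:11>9)
P1 drop C (B beats it: P:11>9 R:7>5)
P1→{A,B} P2→{P,R}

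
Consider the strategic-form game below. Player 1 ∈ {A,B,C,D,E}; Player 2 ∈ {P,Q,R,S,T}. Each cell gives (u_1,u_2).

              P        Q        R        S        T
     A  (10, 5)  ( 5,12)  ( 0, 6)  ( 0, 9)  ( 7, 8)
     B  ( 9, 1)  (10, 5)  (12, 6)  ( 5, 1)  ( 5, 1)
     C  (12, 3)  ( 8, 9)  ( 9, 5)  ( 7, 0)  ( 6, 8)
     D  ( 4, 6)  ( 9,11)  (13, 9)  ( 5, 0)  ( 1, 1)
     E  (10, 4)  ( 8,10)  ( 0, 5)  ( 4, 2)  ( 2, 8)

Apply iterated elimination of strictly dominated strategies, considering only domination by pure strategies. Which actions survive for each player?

IESDS → P1:{B,D} P2:{Q,R}

P2 drop P (Q beats it: A:12>5 B:5>1 C:9>3 D:11>6 E:10>4)
P1 drop E (B beats it: Q:10>8 R:12>0 S:5>4 T:5>2)
P2 drop S (Q beats it: A:12>9 B:5>1 C:9>0 D:11>0)
P2 drop T (Q beats it: A:12>8 B:5>1 C:9>8 D:11>1)
P1 drop A (B beats it: Q:10>5 R:12>0)
P1 drop C (B beats it: Q:10>8 R:12>9)
P1→{B,D} P2→{Q,R}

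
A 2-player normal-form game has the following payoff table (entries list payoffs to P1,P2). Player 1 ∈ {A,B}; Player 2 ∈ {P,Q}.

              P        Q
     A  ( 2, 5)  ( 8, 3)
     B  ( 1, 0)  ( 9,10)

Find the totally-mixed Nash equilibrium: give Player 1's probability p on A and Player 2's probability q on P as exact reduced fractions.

p=5/6, q=1/2

P1 indiff ⇒ q·2+(1-q)·8 = q·1+(1-q)·9 ⇒ q(1) = (1-q)(1) ⇒ q = 1/2
P2 indiff ⇒ p·5+(1-p)·0 = p·3+(1-p)·10 ⇒ p(2) = (1-p)(10) ⇒ p = 5/6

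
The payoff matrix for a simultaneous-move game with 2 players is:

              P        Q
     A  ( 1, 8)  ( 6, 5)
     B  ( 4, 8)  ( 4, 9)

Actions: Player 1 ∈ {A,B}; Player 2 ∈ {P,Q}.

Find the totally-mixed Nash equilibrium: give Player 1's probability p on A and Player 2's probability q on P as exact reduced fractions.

p=1/4, q=2/5

P1 indiff ⇒ q·1+(1-q)·6 = q·4+(1-q)·4 ⇒ q(-3) = (1-q)(-2) ⇒ q = 2/5
P2 indiff ⇒ p·8+(1-p)·8 = p·5+(1-p)·9 ⇒ p(3) = (1-p)(1) ⇒ p = 1/4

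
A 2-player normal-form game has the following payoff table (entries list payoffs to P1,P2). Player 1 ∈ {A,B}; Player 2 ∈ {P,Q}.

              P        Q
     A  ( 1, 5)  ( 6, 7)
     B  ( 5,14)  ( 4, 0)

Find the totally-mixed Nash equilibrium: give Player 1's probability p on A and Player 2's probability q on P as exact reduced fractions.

P1 indiff ⇒ q·1+(1-q)·6 = q·5+(1-q)·4 ⇒ q(-4) = (1-q)(-2) ⇒ q = 1/3
P2 indiff ⇒ p·5+(1-p)·14 = p·7+(1-p)·0 ⇒ p(-2) = (1-p)(-14) ⇒ p = 7/8

(p,q) = (7/8, 1/3)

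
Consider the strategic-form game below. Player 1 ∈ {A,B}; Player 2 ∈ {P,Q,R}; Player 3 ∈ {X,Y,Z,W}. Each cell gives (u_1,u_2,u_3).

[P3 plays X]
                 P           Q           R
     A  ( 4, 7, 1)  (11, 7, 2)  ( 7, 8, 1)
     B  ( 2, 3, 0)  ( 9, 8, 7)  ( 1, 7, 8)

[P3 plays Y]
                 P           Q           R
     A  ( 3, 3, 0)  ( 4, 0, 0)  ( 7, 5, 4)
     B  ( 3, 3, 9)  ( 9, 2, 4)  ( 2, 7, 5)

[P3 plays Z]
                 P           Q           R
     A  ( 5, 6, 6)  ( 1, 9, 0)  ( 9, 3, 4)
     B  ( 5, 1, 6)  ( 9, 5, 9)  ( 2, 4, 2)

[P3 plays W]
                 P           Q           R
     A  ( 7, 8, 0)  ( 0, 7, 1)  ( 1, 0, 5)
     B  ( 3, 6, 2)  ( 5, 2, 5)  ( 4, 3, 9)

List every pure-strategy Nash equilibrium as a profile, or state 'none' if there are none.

(A,P,X): not NE [P2→R gives 8>7; P3→Z gives 6>1]
(A,P,Y): not NE [P2→R gives 5>3; P3→Z gives 6>0]
(A,P,Z): not NE [P2→Q gives 9>6]
(A,P,W): not NE [P3→Z gives 6>0]
(A,Q,X): not NE [P2→R gives 8>7]
(A,Q,Y): not NE [P1→B gives 9>4; P2→R gives 5>0; P3→X gives 2>0]
(A,Q,Z): not NE [P1→B gives 9>1; P3→X gives 2>0]
(A,Q,W): not NE [P1→B gives 5>0; P2→P gives 8>7; P3→X gives 2>1]
(A,R,X): not NE [P3→W gives 5>1]
(A,R,Y): not NE [P3→W gives 5>4]
(A,R,Z): not NE [P2→Q gives 9>3; P3→W gives 5>4]
(A,R,W): not NE [P1→B gives 4>1; P2→P gives 8>0]
(B,P,X): not NE [P1→A gives 4>2; P2→Q gives 8>3; P3→Y gives 9>0]
(B,P,Y): not NE [P2→R gives 7>3]
(B,P,Z): not NE [P2→Q gives 5>1; P3→Y gives 9>6]
(B,P,W): not NE [P1→A gives 7>3; P3→Y gives 9>2]
(B,Q,X): not NE [P1→A gives 11>9; P3→Z gives 9>7]
(B,Q,Y): not NE [P2→R gives 7>2; P3→Z gives 9>4]
(B,Q,Z): NE
(B,Q,W): not NE [P2→P gives 6>2; P3→Z gives 9>5]
(B,R,X): not NE [P1→A gives 7>1; P2→Q gives 8>7; P3→W gives 9>8]
(B,R,Y): not NE [P1→A gives 7>2; P3→W gives 9>5]
(B,R,Z): not NE [P1→A gives 9>2; P2→Q gives 5>4; P3→W gives 9>2]
(B,R,W): not NE [P2→P gives 6>3]

PSNE = {(B,Q,Z)}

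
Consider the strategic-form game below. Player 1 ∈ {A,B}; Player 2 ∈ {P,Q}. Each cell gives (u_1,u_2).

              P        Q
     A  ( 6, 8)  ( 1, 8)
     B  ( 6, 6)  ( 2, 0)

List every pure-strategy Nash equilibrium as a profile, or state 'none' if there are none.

NE set: (A,P), (B,P)

(A,P): NE
(A,Q): not NE [P1→B gives 2>1]
(B,P): NE
(B,Q): not NE [P2→P gives 6>0]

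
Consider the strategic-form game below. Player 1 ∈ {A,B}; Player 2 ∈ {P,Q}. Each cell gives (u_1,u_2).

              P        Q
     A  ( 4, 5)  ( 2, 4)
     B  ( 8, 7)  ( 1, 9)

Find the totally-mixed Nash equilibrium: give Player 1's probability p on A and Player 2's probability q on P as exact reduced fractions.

P1 indiff ⇒ q·4+(1-q)·2 = q·8+(1-q)·1 ⇒ q(-4) = (1-q)(-1) ⇒ q = 1/5
P2 indiff ⇒ p·5+(1-p)·7 = p·4+(1-p)·9 ⇒ p(1) = (1-p)(2) ⇒ p = 2/3

P1 mixes 2/3 on A; P2 mixes 1/5 on P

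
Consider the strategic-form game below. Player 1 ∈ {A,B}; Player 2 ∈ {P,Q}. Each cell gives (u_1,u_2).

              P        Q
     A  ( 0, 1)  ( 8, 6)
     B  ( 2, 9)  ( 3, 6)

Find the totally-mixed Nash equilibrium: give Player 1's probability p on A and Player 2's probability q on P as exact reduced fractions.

(p,q) = (3/8, 5/7)

P1 indiff ⇒ q·0+(1-q)·8 = q·2+(1-q)·3 ⇒ q(-2) = (1-q)(-5) ⇒ q = 5/7
P2 indiff ⇒ p·1+(1-p)·9 = p·6+(1-p)·6 ⇒ p(-5) = (1-p)(-3) ⇒ p = 3/8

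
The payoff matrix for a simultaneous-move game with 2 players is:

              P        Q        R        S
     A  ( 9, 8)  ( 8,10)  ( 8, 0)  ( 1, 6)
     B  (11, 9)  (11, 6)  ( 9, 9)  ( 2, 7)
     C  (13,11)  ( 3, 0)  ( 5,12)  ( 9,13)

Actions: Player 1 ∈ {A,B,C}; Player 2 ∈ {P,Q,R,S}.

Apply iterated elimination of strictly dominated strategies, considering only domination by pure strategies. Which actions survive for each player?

IESDS → P1:{B,C} P2:{P,R,S}

P1 drop A (B beats it: P:11>9 Q:11>8 R:9>8 S:2>1)
P2 drop Q (P beats it: B:9>6 C:11>0)
P1→{B,C} P2→{P,R,S}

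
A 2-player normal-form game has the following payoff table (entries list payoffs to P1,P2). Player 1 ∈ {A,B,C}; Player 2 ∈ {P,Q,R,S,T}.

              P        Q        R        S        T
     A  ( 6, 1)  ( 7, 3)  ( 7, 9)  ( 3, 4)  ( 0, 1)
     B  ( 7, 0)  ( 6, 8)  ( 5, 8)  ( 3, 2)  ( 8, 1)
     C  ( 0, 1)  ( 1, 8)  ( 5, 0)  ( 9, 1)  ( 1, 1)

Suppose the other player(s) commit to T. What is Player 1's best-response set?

u_1(A vs T) = 0
u_1(B vs T) = 8
u_1(C vs T) = 1
max payoff 8 at {B}

P1 best: {B}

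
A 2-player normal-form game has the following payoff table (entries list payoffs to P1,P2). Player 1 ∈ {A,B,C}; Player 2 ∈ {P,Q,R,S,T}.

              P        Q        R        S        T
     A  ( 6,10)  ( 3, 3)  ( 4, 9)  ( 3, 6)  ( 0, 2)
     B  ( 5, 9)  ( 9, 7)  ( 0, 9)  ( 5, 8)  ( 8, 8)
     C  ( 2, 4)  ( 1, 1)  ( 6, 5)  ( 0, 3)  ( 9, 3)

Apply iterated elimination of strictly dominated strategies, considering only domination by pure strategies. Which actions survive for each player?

P2 drop Q (P beats it: A:10>3 B:9>7 C:4>1)
P2 drop S (P beats it: A:10>6 B:9>8 C:4>3)
P2 drop T (P beats it: A:10>2 B:9>8 C:4>3)
P1 drop B (A beats it: P:6>5 R:4>0)
P1→{A,C} P2→{P,R}

Remaining: P1:{A,C} P2:{P,R}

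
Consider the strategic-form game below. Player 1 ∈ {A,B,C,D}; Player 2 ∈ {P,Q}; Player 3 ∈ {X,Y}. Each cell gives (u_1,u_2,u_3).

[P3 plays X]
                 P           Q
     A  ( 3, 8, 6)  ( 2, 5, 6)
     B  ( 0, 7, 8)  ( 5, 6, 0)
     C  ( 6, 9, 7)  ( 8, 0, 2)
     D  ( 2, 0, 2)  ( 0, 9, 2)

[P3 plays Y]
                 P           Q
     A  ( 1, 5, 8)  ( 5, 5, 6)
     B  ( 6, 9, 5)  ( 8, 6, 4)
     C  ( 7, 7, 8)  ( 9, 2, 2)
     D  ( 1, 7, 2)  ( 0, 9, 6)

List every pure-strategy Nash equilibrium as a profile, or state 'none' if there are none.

(A,P,X): not NE [P1→C gives 6>3; P3→Y gives 8>6]
(A,P,Y): not NE [P1→C gives 7>1]
(A,Q,X): not NE [P1→C gives 8>2; P2→P gives 8>5]
(A,Q,Y): not NE [P1→C gives 9>5]
(B,P,X): not NE [P1→C gives 6>0]
(B,P,Y): not NE [P1→C gives 7>6; P3→X gives 8>5]
(B,Q,X): not NE [P1→C gives 8>5; P2→P gives 7>6; P3→Y gives 4>0]
(B,Q,Y): not NE [P1→C gives 9>8; P2→P gives 9>6]
(C,P,X): not NE [P3→Y gives 8>7]
(C,P,Y): NE
(C,Q,X): not NE [P2→P gives 9>0]
(C,Q,Y): not NE [P2→P gives 7>2]
(D,P,X): not NE [P1→C gives 6>2; P2→Q gives 9>0]
(D,P,Y): not NE [P1→C gives 7>1; P2→Q gives 9>7]
(D,Q,X): not NE [P1→C gives 8>0; P3→Y gives 6>2]
(D,Q,Y): not NE [P1→C gives 9>0]

NE set: (C,P,Y)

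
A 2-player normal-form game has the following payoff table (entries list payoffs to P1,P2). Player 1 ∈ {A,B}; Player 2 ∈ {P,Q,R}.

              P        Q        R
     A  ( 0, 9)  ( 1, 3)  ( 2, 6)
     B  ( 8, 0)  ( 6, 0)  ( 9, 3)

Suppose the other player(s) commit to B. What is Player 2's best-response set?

u_2(P vs B) = 0
u_2(Q vs B) = 0
u_2(R vs B) = 3
max payoff 3 at {R}

P2 best: {R}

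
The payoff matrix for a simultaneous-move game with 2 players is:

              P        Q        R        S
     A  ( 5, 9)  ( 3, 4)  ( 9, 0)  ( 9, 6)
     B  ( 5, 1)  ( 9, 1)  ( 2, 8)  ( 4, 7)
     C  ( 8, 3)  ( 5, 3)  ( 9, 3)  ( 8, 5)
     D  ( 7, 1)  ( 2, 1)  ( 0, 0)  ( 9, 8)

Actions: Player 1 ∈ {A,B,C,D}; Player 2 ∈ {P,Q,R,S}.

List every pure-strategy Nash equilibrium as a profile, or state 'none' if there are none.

(A,P): not NE [P1→C gives 8>5]
(A,Q): not NE [P1→B gives 9>3; P2→P gives 9>4]
(A,R): not NE [P2→P gives 9>0]
(A,S): not NE [P2→P gives 9>6]
(B,P): not NE [P1→C gives 8>5; P2→R gives 8>1]
(B,Q): not NE [P2→R gives 8>1]
(B,R): not NE [P1→C gives 9>2]
(B,S): not NE [P1→D gives 9>4; P2→R gives 8>7]
(C,P): not NE [P2→S gives 5>3]
(C,Q): not NE [P1→B gives 9>5; P2→S gives 5>3]
(C,R): not NE [P2→S gives 5>3]
(C,S): not NE [P1→D gives 9>8]
(D,P): not NE [P1→C gives 8>7; P2→S gives 8>1]
(D,Q): not NE [P1→B gives 9>2; P2→S gives 8>1]
(D,R): not NE [P1→C gives 9>0; P2→S gives 8>0]
(D,S): NE

PSNE = {(D,S)}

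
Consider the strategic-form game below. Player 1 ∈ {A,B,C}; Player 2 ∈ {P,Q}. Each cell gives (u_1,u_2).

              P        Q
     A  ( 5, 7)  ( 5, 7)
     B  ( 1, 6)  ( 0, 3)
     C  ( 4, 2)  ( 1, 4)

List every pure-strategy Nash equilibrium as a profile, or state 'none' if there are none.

(A,P): NE
(A,Q): NE
(B,P): not NE [P1→A gives 5>1]
(B,Q): not NE [P1→A gives 5>0; P2→P gives 6>3]
(C,P): not NE [P1→A gives 5>4; P2→Q gives 4>2]
(C,Q): not NE [P1→A gives 5>1]

NE set: (A,P), (A,Q)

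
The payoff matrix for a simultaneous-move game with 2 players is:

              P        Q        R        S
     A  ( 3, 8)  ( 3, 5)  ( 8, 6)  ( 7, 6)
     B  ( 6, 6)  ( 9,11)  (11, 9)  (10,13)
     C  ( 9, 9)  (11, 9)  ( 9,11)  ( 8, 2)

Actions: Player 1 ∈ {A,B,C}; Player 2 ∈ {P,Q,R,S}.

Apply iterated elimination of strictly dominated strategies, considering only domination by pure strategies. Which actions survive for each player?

Survivors P1:{B,C} P2:{Q,R,S}

P1 drop A (B beats it: P:6>3 Q:9>3 R:11>8 S:10>7)
P2 drop P (R beats it: B:9>6 C:11>9)
P1→{B,C} P2→{Q,R,S}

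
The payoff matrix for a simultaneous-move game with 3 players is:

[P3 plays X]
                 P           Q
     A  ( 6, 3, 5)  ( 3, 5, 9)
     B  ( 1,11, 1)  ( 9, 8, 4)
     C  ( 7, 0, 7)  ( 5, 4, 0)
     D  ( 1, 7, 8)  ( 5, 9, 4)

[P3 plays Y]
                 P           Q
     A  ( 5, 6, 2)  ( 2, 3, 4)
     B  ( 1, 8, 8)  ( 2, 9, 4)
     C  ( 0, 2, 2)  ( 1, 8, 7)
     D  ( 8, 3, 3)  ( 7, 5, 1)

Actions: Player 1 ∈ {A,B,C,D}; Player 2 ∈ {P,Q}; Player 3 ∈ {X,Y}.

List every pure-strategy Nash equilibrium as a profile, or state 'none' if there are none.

(A,P,X): not NE [P1→C gives 7>6; P2→Q gives 5>3]
(A,P,Y): not NE [P1→D gives 8>5; P3→X gives 5>2]
(A,Q,X): not NE [P1→B gives 9>3]
(A,Q,Y): not NE [P1→D gives 7>2; P2→P gives 6>3; P3→X gives 9>4]
(B,P,X): not NE [P1→C gives 7>1; P3→Y gives 8>1]
(B,P,Y): not NE [P1→D gives 8>1; P2→Q gives 9>8]
(B,Q,X): not NE [P2→P gives 11>8]
(B,Q,Y): not NE [P1→D gives 7>2]
(C,P,X): not NE [P2→Q gives 4>0]
(C,P,Y): not NE [P1→D gives 8>0; P2→Q gives 8>2; P3→X gives 7>2]
(C,Q,X): not NE [P1→B gives 9>5; P3→Y gives 7>0]
(C,Q,Y): not NE [P1→D gives 7>1]
(D,P,X): not NE [P1→C gives 7>1; P2→Q gives 9>7]
(D,P,Y): not NE [P2→Q gives 5>3; P3→X gives 8>3]
(D,Q,X): not NE [P1→B gives 9>5]
(D,Q,Y): not NE [P3→X gives 4>1]

No pure NE.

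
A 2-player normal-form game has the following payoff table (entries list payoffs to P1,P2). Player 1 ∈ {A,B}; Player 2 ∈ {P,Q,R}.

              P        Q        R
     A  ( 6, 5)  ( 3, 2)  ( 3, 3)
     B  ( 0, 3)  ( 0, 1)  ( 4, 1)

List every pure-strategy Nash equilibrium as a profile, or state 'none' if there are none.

(A,P): NE
(A,Q): not NE [P2→P gives 5>2]
(A,R): not NE [P1→B gives 4>3; P2→P gives 5>3]
(B,P): not NE [P1→A gives 6>0]
(B,Q): not NE [P1→A gives 3>0; P2→P gives 3>1]
(B,R): not NE [P2→P gives 3>1]

Nash profiles: (A,P)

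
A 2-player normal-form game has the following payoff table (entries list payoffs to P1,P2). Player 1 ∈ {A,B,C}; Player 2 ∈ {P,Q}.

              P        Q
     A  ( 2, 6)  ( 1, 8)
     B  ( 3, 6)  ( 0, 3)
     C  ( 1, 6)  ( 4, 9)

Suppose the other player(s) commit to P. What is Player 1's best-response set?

argmax u_1 = {B}

u_1(A vs P) = 2
u_1(B vs P) = 3
u_1(C vs P) = 1
max payoff 3 at {B}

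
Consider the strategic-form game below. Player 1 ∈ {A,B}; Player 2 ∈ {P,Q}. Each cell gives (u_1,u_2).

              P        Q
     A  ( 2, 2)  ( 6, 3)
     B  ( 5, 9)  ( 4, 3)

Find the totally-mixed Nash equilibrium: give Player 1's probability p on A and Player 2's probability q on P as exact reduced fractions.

P1 mixes 6/7 on A; P2 mixes 2/5 on P

P1 indiff ⇒ q·2+(1-q)·6 = q·5+(1-q)·4 ⇒ q(-3) = (1-q)(-2) ⇒ q = 2/5
P2 indiff ⇒ p·2+(1-p)·9 = p·3+(1-p)·3 ⇒ p(-1) = (1-p)(-6) ⇒ p = 6/7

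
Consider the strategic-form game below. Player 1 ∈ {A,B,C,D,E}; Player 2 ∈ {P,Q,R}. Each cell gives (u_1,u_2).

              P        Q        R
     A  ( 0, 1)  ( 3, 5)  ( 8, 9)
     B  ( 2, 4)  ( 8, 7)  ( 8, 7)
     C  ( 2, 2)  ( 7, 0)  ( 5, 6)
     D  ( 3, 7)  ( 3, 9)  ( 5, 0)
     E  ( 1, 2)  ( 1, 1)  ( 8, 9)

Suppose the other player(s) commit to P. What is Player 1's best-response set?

BR_1 = {D}

u_1(A vs P) = 0
u_1(B vs P) = 2
u_1(C vs P) = 2
u_1(D vs P) = 3
u_1(E vs P) = 1
max payoff 3 at {D}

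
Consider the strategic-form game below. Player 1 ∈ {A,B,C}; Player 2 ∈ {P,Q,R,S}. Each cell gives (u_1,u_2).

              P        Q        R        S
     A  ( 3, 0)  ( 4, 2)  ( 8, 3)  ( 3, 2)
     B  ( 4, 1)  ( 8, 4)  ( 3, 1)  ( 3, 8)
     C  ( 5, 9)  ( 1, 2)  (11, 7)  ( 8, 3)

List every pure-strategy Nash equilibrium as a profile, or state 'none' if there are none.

(A,P): not NE [P1→C gives 5>3; P2→R gives 3>0]
(A,Q): not NE [P1→B gives 8>4; P2→R gives 3>2]
(A,R): not NE [P1→C gives 11>8]
(A,S): not NE [P1→C gives 8>3; P2→R gives 3>2]
(B,P): not NE [P1→C gives 5>4; P2→S gives 8>1]
(B,Q): not NE [P2→S gives 8>4]
(B,R): not NE [P1→C gives 11>3; P2→S gives 8>1]
(B,S): not NE [P1→C gives 8>3]
(C,P): NE
(C,Q): not NE [P1→B gives 8>1; P2→P gives 9>2]
(C,R): not NE [P2→P gives 9>7]
(C,S): not NE [P2→P gives 9>3]

Nash profiles: (C,P)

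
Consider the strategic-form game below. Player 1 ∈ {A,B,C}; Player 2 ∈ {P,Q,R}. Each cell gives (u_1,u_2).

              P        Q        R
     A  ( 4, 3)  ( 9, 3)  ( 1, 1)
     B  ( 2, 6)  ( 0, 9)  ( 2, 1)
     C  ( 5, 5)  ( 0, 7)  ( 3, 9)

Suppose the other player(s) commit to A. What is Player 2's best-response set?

BR_2 = {P,Q}

u_2(P vs A) = 3
u_2(Q vs A) = 3
u_2(R vs A) = 1
max payoff 3 at {P,Q}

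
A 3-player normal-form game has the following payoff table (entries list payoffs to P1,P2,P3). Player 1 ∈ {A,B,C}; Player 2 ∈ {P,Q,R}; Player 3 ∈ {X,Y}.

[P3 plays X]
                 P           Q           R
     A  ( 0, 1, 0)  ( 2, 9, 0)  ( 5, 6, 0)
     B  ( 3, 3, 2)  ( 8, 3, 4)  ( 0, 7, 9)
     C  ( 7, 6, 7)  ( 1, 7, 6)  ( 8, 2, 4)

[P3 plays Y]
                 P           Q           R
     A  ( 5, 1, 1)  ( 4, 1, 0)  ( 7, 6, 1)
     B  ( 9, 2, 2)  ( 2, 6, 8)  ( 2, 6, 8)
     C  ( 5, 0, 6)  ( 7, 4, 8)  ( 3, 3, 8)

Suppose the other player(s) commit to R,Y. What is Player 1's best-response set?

u_1(A vs R,Y) = 7
u_1(B vs R,Y) = 2
u_1(C vs R,Y) = 3
max payoff 7 at {A}

P1 best: {A}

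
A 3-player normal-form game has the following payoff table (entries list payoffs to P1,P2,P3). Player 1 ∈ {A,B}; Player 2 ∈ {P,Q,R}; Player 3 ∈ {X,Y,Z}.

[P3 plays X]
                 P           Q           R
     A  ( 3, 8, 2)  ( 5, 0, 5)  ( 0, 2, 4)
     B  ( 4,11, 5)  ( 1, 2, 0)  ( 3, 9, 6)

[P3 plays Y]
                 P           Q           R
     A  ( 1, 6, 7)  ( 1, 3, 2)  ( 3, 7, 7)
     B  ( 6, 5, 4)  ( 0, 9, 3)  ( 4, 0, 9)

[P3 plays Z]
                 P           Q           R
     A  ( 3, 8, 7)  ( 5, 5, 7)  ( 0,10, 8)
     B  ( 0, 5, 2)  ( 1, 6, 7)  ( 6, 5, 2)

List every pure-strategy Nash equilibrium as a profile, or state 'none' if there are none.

PSNE = {(B,P,X)}

(A,P,X): not NE [P1→B gives 4>3; P3→Z gives 7>2]
(A,P,Y): not NE [P1→B gives 6>1; P2→R gives 7>6]
(A,P,Z): not NE [P2→R gives 10>8]
(A,Q,X): not NE [P2→P gives 8>0; P3→Z gives 7>5]
(A,Q,Y): not NE [P2→R gives 7>3; P3→Z gives 7>2]
(A,Q,Z): not NE [P2→R gives 10>5]
(A,R,X): not NE [P1→B gives 3>0; P2→P gives 8>2; P3→Z gives 8>4]
(A,R,Y): not NE [P1→B gives 4>3; P3→Z gives 8>7]
(A,R,Z): not NE [P1→B gives 6>0]
(B,P,X): NE
(B,P,Y): not NE [P2→Q gives 9>5; P3→X gives 5>4]
(B,P,Z): not NE [P1→A gives 3>0; P2→Q gives 6>5; P3→X gives 5>2]
(B,Q,X): not NE [P1→A gives 5>1; P2→P gives 11>2; P3→Z gives 7>0]
(B,Q,Y): not NE [P1→A gives 1>0; P3→Z gives 7>3]
(B,Q,Z): not NE [P1→A gives 5>1]
(B,R,X): not NE [P2→P gives 11>9; P3→Y gives 9>6]
(B,R,Y): not NE [P2→Q gives 9>0]
(B,R,Z): not NE [P2→Q gives 6>5; P3→Y gives 9>2]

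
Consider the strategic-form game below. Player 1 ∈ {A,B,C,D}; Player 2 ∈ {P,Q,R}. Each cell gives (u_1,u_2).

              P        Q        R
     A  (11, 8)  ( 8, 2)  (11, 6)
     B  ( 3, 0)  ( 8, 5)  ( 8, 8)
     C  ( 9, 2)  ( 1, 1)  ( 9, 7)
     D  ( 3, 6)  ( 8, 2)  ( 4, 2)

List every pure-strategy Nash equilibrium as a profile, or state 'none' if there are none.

NE set: (A,P)

(A,P): NE
(A,Q): not NE [P2→P gives 8>2]
(A,R): not NE [P2→P gives 8>6]
(B,P): not NE [P1→A gives 11>3; P2→R gives 8>0]
(B,Q): not NE [P2→R gives 8>5]
(B,R): not NE [P1→A gives 11>8]
(C,P): not NE [P1→A gives 11>9; P2→R gives 7>2]
(C,Q): not NE [P1→D gives 8>1; P2→R gives 7>1]
(C,R): not NE [P1→A gives 11>9]
(D,P): not NE [P1→A gives 11>3]
(D,Q): not NE [P2→P gives 6>2]
(D,R): not NE [P1→A gives 11>4; P2→P gives 6>2]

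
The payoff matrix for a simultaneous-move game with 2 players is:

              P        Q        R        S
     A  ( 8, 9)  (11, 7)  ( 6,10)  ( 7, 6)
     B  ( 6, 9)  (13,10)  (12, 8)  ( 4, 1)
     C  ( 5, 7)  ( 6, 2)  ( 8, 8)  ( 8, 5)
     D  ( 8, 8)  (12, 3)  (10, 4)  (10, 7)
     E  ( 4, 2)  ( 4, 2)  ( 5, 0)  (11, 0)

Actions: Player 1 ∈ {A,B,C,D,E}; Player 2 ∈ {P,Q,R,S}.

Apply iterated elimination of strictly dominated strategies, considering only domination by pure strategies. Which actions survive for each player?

P1 drop C (D beats it: P:8>5 Q:12>6 R:10>8 S:10>8)
P2 drop S (P beats it: A:9>6 B:9>1 D:8>7 E:2>0)
P1 drop E (A beats it: P:8>4 Q:11>4 R:6>5)
P1→{A,B,D} P2→{P,Q,R}

IESDS → P1:{A,B,D} P2:{P,Q,R}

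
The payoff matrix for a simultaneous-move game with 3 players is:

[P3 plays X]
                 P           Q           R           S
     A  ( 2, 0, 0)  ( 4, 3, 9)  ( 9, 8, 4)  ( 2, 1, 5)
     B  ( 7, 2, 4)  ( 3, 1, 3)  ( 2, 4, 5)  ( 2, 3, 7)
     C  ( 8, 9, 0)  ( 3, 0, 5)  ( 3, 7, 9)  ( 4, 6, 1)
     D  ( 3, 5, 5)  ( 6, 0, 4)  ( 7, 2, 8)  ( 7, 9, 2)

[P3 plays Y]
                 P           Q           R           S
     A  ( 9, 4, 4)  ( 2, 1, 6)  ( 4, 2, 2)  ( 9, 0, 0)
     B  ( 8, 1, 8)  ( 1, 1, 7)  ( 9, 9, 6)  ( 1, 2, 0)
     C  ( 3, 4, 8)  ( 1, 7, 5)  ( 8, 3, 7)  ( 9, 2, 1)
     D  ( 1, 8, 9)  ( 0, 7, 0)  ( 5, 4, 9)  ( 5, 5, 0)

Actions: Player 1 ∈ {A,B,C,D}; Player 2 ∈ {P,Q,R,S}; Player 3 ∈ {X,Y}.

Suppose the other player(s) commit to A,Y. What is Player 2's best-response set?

u_2(P vs A,Y) = 4
u_2(Q vs A,Y) = 1
u_2(R vs A,Y) = 2
u_2(S vs A,Y) = 0
max payoff 4 at {P}

argmax u_2 = {P}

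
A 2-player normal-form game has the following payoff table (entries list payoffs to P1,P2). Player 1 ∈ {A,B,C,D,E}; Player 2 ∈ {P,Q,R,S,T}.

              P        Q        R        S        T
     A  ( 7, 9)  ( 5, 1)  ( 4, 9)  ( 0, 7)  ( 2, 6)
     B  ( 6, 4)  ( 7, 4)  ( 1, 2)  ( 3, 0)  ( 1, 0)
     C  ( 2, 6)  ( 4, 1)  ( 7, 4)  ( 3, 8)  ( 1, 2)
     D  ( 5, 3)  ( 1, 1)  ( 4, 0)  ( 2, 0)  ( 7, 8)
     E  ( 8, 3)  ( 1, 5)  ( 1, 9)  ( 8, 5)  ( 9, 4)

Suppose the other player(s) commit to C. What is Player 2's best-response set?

u_2(P vs C) = 6
u_2(Q vs C) = 1
u_2(R vs C) = 4
u_2(S vs C) = 8
u_2(T vs C) = 2
max payoff 8 at {S}

BR_2 = {S}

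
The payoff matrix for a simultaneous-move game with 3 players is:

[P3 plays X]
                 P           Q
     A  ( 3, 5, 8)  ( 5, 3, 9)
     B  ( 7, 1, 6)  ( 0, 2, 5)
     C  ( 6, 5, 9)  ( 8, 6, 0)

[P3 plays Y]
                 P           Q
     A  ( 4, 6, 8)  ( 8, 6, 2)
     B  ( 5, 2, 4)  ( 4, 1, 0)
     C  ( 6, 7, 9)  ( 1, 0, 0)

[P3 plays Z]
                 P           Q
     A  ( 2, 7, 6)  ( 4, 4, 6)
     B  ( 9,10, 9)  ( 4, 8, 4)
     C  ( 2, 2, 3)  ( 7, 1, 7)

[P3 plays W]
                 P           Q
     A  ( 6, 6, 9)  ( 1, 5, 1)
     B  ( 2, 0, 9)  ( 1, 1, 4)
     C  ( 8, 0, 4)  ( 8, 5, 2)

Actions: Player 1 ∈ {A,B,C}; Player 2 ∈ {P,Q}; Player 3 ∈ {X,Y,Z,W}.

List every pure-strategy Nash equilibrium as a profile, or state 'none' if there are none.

(A,P,X): not NE [P1→B gives 7>3; P3→W gives 9>8]
(A,P,Y): not NE [P1→C gives 6>4; P3→W gives 9>8]
(A,P,Z): not NE [P1→B gives 9>2; P3→W gives 9>6]
(A,P,W): not NE [P1→C gives 8>6]
(A,Q,X): not NE [P1→C gives 8>5; P2→P gives 5>3]
(A,Q,Y): not NE [P3→X gives 9>2]
(A,Q,Z): not NE [P1→C gives 7>4; P2→P gives 7>4; P3→X gives 9>6]
(A,Q,W): not NE [P1→C gives 8>1; P2→P gives 6>5; P3→X gives 9>1]
(B,P,X): not NE [P2→Q gives 2>1; P3→W gives 9>6]
(B,P,Y): not NE [P1→C gives 6>5; P3→W gives 9>4]
(B,P,Z): NE
(B,P,W): not NE [P1→C gives 8>2; P2→Q gives 1>0]
(B,Q,X): not NE [P1→C gives 8>0]
(B,Q,Y): not NE [P1→A gives 8>4; P2→P gives 2>1; P3→X gives 5>0]
(B,Q,Z): not NE [P1→C gives 7>4; P2→P gives 10>8; P3→X gives 5>4]
(B,Q,W): not NE [P1→C gives 8>1; P3→X gives 5>4]
(C,P,X): not NE [P1→B gives 7>6; P2→Q gives 6>5]
(C,P,Y): NE
(C,P,Z): not NE [P1→B gives 9>2; P3→Y gives 9>3]
(C,P,W): not NE [P2→Q gives 5>0; P3→Y gives 9>4]
(C,Q,X): not NE [P3→Z gives 7>0]
(C,Q,Y): not NE [P1→A gives 8>1; P2→P gives 7>0; P3→Z gives 7>0]
(C,Q,Z): not NE [P2→P gives 2>1]
(C,Q,W): not NE [P3→Z gives 7>2]

NE set: (B,P,Z), (C,P,Y)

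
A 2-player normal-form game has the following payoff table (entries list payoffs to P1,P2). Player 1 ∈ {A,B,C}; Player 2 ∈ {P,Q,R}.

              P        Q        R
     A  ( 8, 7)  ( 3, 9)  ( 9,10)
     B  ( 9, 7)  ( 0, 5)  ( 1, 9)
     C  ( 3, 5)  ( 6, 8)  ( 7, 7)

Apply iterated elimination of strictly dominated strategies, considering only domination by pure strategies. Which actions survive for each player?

P2 drop P (R beats it: A:10>7 B:9>7 C:7>5)
P1 drop B (A beats it: Q:3>0 R:9>1)
P1→{A,C} P2→{Q,R}

Survivors P1:{A,C} P2:{Q,R}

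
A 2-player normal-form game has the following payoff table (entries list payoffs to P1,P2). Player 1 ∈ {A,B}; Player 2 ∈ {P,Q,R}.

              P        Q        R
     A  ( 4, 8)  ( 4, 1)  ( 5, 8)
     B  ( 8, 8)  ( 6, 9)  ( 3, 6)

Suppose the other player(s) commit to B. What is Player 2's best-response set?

u_2(P vs B) = 8
u_2(Q vs B) = 9
u_2(R vs B) = 6
max payoff 9 at {Q}

BR_2 = {Q}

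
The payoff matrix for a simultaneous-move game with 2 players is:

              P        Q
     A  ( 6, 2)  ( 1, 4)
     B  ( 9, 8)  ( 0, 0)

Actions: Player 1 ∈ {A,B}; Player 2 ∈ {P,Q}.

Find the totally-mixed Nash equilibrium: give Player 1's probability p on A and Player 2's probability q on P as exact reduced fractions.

P1 indiff ⇒ q·6+(1-q)·1 = q·9+(1-q)·0 ⇒ q(-3) = (1-q)(-1) ⇒ q = 1/4
P2 indiff ⇒ p·2+(1-p)·8 = p·4+(1-p)·0 ⇒ p(-2) = (1-p)(-8) ⇒ p = 4/5

P1 mixes 4/5 on A; P2 mixes 1/4 on P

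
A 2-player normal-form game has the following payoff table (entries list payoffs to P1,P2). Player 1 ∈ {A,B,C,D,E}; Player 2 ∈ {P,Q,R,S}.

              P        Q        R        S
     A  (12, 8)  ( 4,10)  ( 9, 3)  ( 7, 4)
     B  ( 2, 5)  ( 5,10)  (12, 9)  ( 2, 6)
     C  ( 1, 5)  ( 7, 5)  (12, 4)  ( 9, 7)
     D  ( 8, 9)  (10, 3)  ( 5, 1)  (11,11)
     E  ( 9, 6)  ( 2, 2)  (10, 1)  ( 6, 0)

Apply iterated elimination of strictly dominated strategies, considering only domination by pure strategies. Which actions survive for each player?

Survivors P1:{A,D} P2:{P,Q,S}

P2 drop R (Q beats it: A:10>3 B:10>9 C:5>4 D:3>1 E:2>1)
P1 drop B (D beats it: P:8>2 Q:10>5 S:11>2)
P1 drop C (D beats it: P:8>1 Q:10>7 S:11>9)
P1 drop E (A beats it: P:12>9 Q:4>2 S:7>6)
P1→{A,D} P2→{P,Q,S}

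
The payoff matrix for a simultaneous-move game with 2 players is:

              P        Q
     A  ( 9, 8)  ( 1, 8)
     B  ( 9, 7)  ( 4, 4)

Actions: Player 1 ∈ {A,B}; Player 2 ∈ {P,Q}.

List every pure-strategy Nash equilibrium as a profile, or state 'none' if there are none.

(A,P): NE
(A,Q): not NE [P1→B gives 4>1]
(B,P): NE
(B,Q): not NE [P2→P gives 7>4]

NE set: (A,P), (B,P)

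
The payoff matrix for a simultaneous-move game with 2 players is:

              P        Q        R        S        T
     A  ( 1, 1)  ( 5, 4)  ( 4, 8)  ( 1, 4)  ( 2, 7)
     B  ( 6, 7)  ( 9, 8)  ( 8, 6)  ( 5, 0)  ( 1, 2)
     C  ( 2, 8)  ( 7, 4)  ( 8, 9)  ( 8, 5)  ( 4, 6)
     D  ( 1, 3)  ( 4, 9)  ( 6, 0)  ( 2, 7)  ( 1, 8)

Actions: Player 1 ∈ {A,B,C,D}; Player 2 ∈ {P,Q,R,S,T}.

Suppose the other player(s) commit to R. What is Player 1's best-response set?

u_1(A vs R) = 4
u_1(B vs R) = 8
u_1(C vs R) = 8
u_1(D vs R) = 6
max payoff 8 at {B,C}

argmax u_1 = {B,C}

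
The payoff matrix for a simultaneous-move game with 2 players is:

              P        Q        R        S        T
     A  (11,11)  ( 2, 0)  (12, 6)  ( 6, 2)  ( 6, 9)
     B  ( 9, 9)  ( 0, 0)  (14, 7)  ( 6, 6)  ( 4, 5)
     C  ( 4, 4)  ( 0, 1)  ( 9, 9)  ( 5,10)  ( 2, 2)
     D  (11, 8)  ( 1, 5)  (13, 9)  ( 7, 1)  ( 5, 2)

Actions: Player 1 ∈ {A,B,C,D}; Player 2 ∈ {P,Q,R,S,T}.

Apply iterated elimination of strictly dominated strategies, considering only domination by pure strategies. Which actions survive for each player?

P1 drop C (A beats it: P:11>4 Q:2>0 R:12>9 S:6>5 T:6>2)
P2 drop Q (P beats it: A:11>0 B:9>0 D:8>5)
P2 drop S (P beats it: A:11>2 B:9>6 D:8>1)
P2 drop T (P beats it: A:11>9 B:9>5 D:8>2)
P1→{A,B,D} P2→{P,R}

IESDS → P1:{A,B,D} P2:{P,R}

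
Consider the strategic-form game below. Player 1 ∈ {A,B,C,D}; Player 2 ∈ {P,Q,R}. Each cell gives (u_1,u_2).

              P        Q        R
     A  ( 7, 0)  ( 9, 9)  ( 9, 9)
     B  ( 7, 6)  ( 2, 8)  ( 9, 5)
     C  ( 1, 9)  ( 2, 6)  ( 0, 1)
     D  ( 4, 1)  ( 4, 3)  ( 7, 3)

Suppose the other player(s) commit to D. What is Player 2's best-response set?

P2 best: {Q,R}

u_2(P vs D) = 1
u_2(Q vs D) = 3
u_2(R vs D) = 3
max payoff 3 at {Q,R}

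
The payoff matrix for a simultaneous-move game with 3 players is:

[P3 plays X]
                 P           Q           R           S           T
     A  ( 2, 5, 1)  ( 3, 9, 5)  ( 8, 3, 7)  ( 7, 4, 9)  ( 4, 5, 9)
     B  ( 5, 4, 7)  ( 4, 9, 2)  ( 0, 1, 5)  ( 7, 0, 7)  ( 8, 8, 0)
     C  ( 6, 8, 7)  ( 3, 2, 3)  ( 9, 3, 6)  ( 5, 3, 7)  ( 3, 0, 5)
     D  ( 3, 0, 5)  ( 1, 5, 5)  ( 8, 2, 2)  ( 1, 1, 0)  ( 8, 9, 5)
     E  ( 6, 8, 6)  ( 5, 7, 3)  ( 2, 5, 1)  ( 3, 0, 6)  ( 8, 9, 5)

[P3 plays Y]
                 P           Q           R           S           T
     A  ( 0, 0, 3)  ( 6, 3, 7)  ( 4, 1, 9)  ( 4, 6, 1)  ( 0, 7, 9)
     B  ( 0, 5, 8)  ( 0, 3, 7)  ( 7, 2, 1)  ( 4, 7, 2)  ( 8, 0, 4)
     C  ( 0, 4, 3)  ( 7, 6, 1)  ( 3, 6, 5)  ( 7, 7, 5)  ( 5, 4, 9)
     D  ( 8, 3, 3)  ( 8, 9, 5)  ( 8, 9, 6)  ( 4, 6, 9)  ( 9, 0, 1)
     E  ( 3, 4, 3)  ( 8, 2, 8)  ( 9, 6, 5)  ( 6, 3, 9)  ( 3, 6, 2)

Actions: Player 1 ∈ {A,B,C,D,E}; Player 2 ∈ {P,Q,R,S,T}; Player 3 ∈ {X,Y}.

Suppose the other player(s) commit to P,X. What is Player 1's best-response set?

u_1(A vs P,X) = 2
u_1(B vs P,X) = 5
u_1(C vs P,X) = 6
u_1(D vs P,X) = 3
u_1(E vs P,X) = 6
max payoff 6 at {C,E}

P1 best: {C,E}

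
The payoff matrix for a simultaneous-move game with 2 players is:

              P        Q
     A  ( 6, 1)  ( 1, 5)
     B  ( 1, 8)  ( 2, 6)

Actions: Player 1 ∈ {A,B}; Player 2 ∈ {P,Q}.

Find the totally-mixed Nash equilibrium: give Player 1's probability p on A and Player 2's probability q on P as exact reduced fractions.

p=1/3, q=1/6

P1 indiff ⇒ q·6+(1-q)·1 = q·1+(1-q)·2 ⇒ q(5) = (1-q)(1) ⇒ q = 1/6
P2 indiff ⇒ p·1+(1-p)·8 = p·5+(1-p)·6 ⇒ p(-4) = (1-p)(-2) ⇒ p = 1/3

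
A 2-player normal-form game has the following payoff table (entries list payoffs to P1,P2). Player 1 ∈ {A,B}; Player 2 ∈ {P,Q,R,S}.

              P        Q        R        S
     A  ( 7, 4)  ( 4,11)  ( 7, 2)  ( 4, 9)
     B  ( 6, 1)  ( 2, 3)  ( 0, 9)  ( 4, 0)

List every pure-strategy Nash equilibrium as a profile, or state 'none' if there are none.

(A,P): not NE [P2→Q gives 11>4]
(A,Q): NE
(A,R): not NE [P2→Q gives 11>2]
(A,S): not NE [P2→Q gives 11>9]
(B,P): not NE [P1→A gives 7>6; P2→R gives 9>1]
(B,Q): not NE [P1→A gives 4>2; P2→R gives 9>3]
(B,R): not NE [P1→A gives 7>0]
(B,S): not NE [P2→R gives 9>0]

NE set: (A,Q)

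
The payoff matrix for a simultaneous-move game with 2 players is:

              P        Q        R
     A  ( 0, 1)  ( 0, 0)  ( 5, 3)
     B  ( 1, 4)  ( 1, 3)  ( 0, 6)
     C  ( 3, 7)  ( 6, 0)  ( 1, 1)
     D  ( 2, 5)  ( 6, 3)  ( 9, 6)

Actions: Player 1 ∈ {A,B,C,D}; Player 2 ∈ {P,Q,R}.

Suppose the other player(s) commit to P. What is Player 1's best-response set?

u_1(A vs P) = 0
u_1(B vs P) = 1
u_1(C vs P) = 3
u_1(D vs P) = 2
max payoff 3 at {C}

BR_1 = {C}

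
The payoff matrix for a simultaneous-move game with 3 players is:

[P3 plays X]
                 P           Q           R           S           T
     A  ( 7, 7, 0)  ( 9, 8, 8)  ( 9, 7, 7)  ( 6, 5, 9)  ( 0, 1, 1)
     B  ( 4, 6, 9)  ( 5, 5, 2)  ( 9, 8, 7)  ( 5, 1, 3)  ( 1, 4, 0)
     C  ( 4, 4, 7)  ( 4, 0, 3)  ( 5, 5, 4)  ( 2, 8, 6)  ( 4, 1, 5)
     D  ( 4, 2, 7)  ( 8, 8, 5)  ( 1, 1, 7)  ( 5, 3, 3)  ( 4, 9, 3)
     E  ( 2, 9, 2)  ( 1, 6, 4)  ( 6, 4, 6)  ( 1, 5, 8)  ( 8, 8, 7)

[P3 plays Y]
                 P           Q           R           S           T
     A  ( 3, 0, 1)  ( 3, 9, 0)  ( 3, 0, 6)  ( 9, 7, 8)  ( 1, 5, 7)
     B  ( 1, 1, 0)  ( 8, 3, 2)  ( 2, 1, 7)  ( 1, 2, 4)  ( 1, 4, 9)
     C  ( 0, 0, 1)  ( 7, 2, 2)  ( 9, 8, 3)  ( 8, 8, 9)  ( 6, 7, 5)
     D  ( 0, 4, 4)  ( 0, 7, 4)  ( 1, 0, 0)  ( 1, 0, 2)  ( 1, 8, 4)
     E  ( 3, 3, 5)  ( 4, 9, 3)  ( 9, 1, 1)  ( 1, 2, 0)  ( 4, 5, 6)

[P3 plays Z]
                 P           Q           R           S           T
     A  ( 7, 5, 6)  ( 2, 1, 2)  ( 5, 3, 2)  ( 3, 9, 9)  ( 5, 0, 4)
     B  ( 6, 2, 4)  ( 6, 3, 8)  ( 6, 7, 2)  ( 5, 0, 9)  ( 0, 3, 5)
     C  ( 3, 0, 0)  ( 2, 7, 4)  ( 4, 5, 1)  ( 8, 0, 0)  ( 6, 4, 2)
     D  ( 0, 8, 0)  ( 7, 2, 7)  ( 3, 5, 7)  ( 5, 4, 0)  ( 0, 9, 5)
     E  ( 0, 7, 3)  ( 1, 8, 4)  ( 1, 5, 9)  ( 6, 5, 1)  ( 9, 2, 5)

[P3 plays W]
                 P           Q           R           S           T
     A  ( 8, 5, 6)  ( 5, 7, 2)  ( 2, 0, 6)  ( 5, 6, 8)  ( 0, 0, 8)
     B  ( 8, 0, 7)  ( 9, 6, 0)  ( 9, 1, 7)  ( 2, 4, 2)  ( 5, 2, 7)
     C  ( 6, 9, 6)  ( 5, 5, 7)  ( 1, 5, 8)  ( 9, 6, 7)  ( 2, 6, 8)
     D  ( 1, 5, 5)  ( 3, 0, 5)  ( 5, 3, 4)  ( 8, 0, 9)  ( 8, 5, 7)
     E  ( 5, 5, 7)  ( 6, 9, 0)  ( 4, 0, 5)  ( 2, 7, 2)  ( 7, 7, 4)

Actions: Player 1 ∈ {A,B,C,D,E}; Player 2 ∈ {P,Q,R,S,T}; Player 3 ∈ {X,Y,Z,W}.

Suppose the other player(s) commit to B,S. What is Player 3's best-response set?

u_3(X vs B,S) = 3
u_3(Y vs B,S) = 4
u_3(Z vs B,S) = 9
u_3(W vs B,S) = 2
max payoff 9 at {Z}

BR_3 = {Z}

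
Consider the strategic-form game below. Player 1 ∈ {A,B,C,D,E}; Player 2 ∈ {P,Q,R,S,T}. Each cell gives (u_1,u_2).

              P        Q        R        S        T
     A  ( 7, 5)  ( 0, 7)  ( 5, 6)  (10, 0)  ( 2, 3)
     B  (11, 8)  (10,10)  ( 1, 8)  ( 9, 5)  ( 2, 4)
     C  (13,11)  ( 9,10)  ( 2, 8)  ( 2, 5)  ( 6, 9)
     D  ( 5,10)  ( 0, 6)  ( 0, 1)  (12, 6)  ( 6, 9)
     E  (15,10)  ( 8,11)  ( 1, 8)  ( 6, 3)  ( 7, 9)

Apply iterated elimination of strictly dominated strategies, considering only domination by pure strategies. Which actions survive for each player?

Remaining: P1:{B,C,E} P2:{P,Q}

P2 drop R (Q beats it: A:7>6 B:10>8 C:10>8 D:6>1 E:11>8)
P2 drop S (P beats it: A:5>0 B:8>5 C:11>5 D:10>6 E:10>3)
P1 drop A (C beats it: P:13>7 Q:9>0 T:6>2)
P1 drop D (E beats it: P:15>5 Q:8>0 T:7>6)
P2 drop T (P beats it: B:8>4 C:11>9 E:10>9)
P1→{B,C,E} P2→{P,Q}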